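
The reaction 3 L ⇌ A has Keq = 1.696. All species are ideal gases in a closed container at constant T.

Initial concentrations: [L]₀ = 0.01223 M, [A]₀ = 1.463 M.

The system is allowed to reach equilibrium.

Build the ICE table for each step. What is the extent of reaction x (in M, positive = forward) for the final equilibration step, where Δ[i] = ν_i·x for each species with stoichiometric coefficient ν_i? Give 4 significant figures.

x = -0.2907 M

Q₀ = 7.9977e+05 vs Keq = 1.696 ⇒ Q>K, reverse
Step 1:
                    L           A
  init        0.01223       1.463
  Δ             0.872     -0.2907
  eq           0.8842       1.172
  solve Keq expr → x = -0.2907; check Q = 1.696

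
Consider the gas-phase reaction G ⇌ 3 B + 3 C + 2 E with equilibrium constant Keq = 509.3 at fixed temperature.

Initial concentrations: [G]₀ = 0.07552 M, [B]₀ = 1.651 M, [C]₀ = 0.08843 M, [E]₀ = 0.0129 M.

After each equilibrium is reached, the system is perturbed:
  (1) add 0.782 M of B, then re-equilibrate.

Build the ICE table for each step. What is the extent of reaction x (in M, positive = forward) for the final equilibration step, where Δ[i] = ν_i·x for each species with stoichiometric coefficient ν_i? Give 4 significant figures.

x = -2.0062e-05 M

Q₀ = 6.8574e-06 vs Keq = 509.3 ⇒ Q<K, forward
Step 1:
                    G           B           C           E
  I           0.07552       1.651     0.08843      0.0129
  C          -0.07551      0.2265      0.2265       0.151
  E        1.0909e-05       1.878       0.315      0.1639
  solve Keq expr → x = 0.07551; check Q = 509.3
Then add 0.782 M of B.
Step 2:
                    G           B           C           E
  I        1.0909e-05        2.66       0.315      0.1639
  C        2.0062e-05 -6.0186e-05 -6.0186e-05 -4.0124e-05
  E        3.0971e-05       2.659      0.3149      0.1639
  solve Keq expr → x = -2.0062e-05; check Q = 509.3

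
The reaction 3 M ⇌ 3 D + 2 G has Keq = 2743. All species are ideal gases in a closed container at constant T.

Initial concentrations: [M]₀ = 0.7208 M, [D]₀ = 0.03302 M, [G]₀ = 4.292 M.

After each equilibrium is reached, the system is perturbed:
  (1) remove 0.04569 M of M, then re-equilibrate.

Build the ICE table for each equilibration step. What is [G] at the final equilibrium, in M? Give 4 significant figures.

[G]_eq = 4.664 M

Q₀ = 0.001771 vs Keq = 2743 ⇒ Q<K, forward
Step 1:
                  M         D         G
  Initial    0.7208   0.03302     4.292
  Change    -0.5951    0.5951    0.3967
  Equil      0.1257    0.6281     4.689
  solve Keq expr → x = 0.1984; check Q = 2743
Then remove 0.04569 M of M.
Step 2:
                  M         D         G
  Initial   0.08001    0.6281     4.689
  Change    0.03772  -0.03772  -0.02515
  Equil      0.1177    0.5904     4.664
  solve Keq expr → x = -0.01257; check Q = 2743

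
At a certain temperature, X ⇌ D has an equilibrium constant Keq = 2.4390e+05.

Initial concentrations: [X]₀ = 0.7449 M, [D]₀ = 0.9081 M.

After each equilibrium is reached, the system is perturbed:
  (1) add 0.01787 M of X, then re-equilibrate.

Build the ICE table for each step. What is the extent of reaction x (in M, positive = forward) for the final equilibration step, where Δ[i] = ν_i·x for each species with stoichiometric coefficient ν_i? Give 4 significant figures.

Q₀ = 1.219 vs Keq = 2.4390e+05 ⇒ Q<K, forward
Step 1:
                    X           D
  I            0.7449      0.9081
  C           -0.7449      0.7449
  E        6.7773e-06       1.653
  solve Keq expr → x = 0.7449; check Q = 2.4390e+05
Then add 0.01787 M of X.
Step 2:
                    X           D
  I           0.01788       1.653
  C          -0.01787     0.01787
  E        6.8506e-06       1.671
  solve Keq expr → x = 0.01787; check Q = 2.4390e+05

x = 0.01787 M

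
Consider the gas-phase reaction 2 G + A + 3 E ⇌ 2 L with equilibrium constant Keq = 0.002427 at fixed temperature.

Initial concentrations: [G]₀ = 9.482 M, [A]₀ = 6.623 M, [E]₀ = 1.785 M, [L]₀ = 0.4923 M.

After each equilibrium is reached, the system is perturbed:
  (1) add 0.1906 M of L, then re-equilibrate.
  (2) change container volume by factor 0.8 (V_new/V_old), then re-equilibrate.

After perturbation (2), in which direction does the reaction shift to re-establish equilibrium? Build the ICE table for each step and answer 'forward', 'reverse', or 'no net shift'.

Direction: forward

Q₀ = 7.1563e-05 vs Keq = 0.002427 ⇒ Q<K, forward
Step 1:
                  G         A         E         L
  I           9.482     6.623     1.785    0.4923
  C         -0.5501   -0.2751   -0.8252    0.5501
  E           8.932     6.348    0.9598     1.042
  solve Keq expr → x = 0.2751; check Q = 0.002427
Then add 0.1906 M of L.
Step 2:
                  G         A         E         L
  I           8.932     6.348    0.9598     1.233
  C         0.05193   0.02597    0.0779  -0.05193
  E           8.984     6.374     1.038     1.181
  solve Keq expr → x = -0.02597; check Q = 0.002427
Then change container volume by factor 0.8 (V_new/V_old).
Step 3:
                  G         A         E         L
  I           11.23     7.967     1.297     1.476
  C          -0.166  -0.08298   -0.2489     0.166
  E           11.06     7.884     1.048     1.642
  solve Keq expr → x = 0.08298; check Q = 0.002427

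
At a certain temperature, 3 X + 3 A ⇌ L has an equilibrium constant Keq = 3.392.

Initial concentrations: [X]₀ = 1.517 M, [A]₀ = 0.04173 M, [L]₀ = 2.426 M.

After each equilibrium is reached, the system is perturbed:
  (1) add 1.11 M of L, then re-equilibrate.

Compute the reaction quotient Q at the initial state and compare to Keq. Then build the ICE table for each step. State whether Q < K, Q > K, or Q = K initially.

Q₀ = 9563; Q > K (proceeds reverse)

Q₀ = 9563 vs Keq = 3.392 ⇒ Q>K, reverse
Step 1:
                    X           A           L
  init          1.517     0.04173       2.426
  Δ            0.4128      0.4128     -0.1376
  eq             1.93      0.4545       2.288
  solve Keq expr → x = -0.1376; check Q = 3.392
Then add 1.11 M of L.
Step 2:
                    X           A           L
  init           1.93      0.4545       3.398
  Δ           0.05009     0.05009     -0.0167
  eq             1.98      0.5046       3.382
  solve Keq expr → x = -0.0167; check Q = 3.392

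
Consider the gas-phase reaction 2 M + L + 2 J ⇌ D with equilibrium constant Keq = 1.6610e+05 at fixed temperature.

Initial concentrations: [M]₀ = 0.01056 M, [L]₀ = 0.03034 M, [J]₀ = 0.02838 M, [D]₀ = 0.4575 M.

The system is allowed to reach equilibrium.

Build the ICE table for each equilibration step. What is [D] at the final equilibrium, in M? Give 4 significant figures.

Q₀ = 1.6789e+08 vs Keq = 1.6610e+05 ⇒ Q>K, reverse
Step 1:
                   M          L          J          D
  Initial    0.01056    0.03034    0.02838     0.4575
  Change     0.06154    0.03077    0.06154   -0.03077
  Equil       0.0721    0.06111    0.08992     0.4267
  solve Keq expr → x = -0.03077; check Q = 1.6610e+05

[D]_eq = 0.4267 M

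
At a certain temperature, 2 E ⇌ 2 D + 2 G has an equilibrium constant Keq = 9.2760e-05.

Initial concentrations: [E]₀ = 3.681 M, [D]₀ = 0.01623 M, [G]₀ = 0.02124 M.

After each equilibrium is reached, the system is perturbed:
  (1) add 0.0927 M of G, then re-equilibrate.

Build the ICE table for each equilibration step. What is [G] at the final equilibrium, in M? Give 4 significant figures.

[G]_eq = 0.2402 M

Q₀ = 8.7703e-09 vs Keq = 9.2760e-05 ⇒ Q<K, forward
Step 1:
                  E         D         G
  Initial     3.681   0.01623   0.02124
  Change    -0.1653    0.1653    0.1653
  Equil       3.516    0.1815    0.1865
  solve Keq expr → x = 0.08265; check Q = 9.2760e-05
Then add 0.0927 M of G.
Step 2:
                  E         D         G
  Initial     3.516    0.1815    0.2792
  Change    0.03901  -0.03901  -0.03901
  Equil       3.555    0.1425    0.2402
  solve Keq expr → x = -0.0195; check Q = 9.2760e-05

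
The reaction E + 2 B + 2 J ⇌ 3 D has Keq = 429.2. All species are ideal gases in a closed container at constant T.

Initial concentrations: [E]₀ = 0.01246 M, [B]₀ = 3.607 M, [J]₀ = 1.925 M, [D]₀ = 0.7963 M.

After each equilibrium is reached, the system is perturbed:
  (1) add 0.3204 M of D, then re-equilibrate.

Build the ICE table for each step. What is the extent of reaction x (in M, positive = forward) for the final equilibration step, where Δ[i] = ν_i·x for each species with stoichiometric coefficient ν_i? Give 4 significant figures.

Q₀ = 0.8405 vs Keq = 429.2 ⇒ Q<K, forward
Step 1:
                  E         B         J         D
  I         0.01246     3.607     1.925    0.7963
  C        -0.01243  -0.02486  -0.02486   0.03729
  E       2.9130e-05     3.582       1.9    0.8336
  solve Keq expr → x = 0.01243; check Q = 429.2
Then add 0.3204 M of D.
Step 2:
                  E         B         J         D
  I       2.9130e-05     3.582       1.9     1.154
  C       4.8113e-05 9.6227e-05 9.6227e-05 -1.4434e-04
  E       7.7244e-05     3.582       1.9     1.154
  solve Keq expr → x = -4.8113e-05; check Q = 429.2

x = -4.8113e-05 M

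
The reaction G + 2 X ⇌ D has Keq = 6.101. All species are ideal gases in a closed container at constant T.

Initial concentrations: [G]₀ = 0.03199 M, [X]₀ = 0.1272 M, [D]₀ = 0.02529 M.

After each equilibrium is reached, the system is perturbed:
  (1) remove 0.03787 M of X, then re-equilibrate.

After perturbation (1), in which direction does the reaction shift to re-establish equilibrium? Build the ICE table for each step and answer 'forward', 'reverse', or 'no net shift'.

Direction: reverse

Q₀ = 48.86 vs Keq = 6.101 ⇒ Q>K, reverse
Step 1:
                  G         X         D
  init      0.03199    0.1272   0.02529
  Δ         0.01739   0.03477  -0.01739
  eq        0.04938     0.162  0.007903
  solve Keq expr → x = -0.01739; check Q = 6.101
Then remove 0.03787 M of X.
Step 2:
                  G         X         D
  init      0.04938    0.1241  0.007903
  Δ        0.002601  0.005202 -0.002601
  eq        0.05198    0.1293  0.005302
  solve Keq expr → x = -0.002601; check Q = 6.101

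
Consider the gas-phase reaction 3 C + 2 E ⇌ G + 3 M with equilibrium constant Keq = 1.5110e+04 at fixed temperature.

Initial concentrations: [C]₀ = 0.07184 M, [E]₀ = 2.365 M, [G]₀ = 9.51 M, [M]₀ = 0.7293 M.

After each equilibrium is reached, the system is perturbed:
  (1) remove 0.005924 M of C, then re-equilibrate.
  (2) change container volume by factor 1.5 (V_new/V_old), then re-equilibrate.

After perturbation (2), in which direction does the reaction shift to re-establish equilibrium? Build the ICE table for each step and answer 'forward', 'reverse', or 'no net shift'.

Q₀ = 1779 vs Keq = 1.5110e+04 ⇒ Q<K, forward
Step 1:
                   C          E          G          M
  init       0.07184      2.365       9.51     0.7293
  Δ          -0.0347   -0.02313    0.01157     0.0347
  eq         0.03714      2.342      9.522      0.764
  solve Keq expr → x = 0.01157; check Q = 1.5110e+04
Then remove 0.005924 M of C.
Step 2:
                   C          E          G          M
  init       0.03122      2.342      9.522      0.764
  Δ          0.00561    0.00374   -0.00187   -0.00561
  eq         0.03683      2.346       9.52     0.7584
  solve Keq expr → x = -0.00187; check Q = 1.5110e+04
Then change container volume by factor 1.5 (V_new/V_old).
Step 3:
                   C          E          G          M
  init       0.02455      1.564      6.346     0.5056
  Δ         0.003339   0.002226  -0.001113  -0.003339
  eq         0.02789      1.566      6.345     0.5023
  solve Keq expr → x = -0.001113; check Q = 1.5110e+04

Direction: reverse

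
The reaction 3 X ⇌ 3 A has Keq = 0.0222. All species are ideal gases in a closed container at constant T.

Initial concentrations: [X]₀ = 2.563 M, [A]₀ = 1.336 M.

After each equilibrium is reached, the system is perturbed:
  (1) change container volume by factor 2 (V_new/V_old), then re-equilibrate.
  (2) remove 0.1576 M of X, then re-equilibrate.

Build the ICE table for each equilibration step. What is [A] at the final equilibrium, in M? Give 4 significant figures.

Q₀ = 0.1416 vs Keq = 0.0222 ⇒ Q>K, reverse
Step 1:
                  X         A
  I           2.563     1.336
  C          0.4806   -0.4806
  E           3.044    0.8554
  solve Keq expr → x = -0.1602; check Q = 0.0222
Then change container volume by factor 2 (V_new/V_old).
Step 2:
                  X         A
  I           1.522    0.4277
  C               0         0
  E           1.522    0.4277
  solve Keq expr → x = 0; check Q = 0.0222
Then remove 0.1576 M of X.
Step 3:
                  X         A
  I           1.364    0.4277
  C         0.03458  -0.03458
  E           1.399    0.3931
  solve Keq expr → x = -0.01153; check Q = 0.0222

[A]_eq = 0.3931 M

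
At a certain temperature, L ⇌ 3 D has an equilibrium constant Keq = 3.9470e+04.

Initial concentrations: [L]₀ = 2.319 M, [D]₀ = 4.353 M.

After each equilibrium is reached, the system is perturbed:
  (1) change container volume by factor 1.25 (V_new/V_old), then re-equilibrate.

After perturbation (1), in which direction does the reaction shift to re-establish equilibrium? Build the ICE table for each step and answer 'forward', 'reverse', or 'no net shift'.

Q₀ = 35.57 vs Keq = 3.9470e+04 ⇒ Q<K, forward
Step 1:
                  L         D
  I           2.319     4.353
  C          -2.283      6.85
  E         0.03562      11.2
  solve Keq expr → x = 2.283; check Q = 3.9470e+04
Then change container volume by factor 1.25 (V_new/V_old).
Step 2:
                  L         D
  I          0.0285     8.963
  C        -0.01007   0.03022
  E         0.01842     8.993
  solve Keq expr → x = 0.01007; check Q = 3.9470e+04

Direction: forward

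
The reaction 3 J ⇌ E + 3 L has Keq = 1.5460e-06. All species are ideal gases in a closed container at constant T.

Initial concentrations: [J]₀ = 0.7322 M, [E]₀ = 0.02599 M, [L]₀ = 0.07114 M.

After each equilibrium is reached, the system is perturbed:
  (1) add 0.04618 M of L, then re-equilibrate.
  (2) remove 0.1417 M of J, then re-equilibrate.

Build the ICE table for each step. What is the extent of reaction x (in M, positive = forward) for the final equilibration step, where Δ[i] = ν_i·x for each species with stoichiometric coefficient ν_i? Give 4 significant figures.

Q₀ = 2.3837e-05 vs Keq = 1.5460e-06 ⇒ Q>K, reverse
Step 1:
                    J           E           L
  I            0.7322     0.02599     0.07114
  C           0.03471    -0.01157    -0.03471
  E            0.7669     0.01442     0.03643
  solve Keq expr → x = -0.01157; check Q = 1.5460e-06
Then add 0.04618 M of L.
Step 2:
                    J           E           L
  I            0.7669     0.01442     0.08261
  C           0.02852   -0.009506    -0.02852
  E            0.7954    0.004915      0.0541
  solve Keq expr → x = -0.009506; check Q = 1.5460e-06
Then remove 0.1417 M of J.
Step 3:
                    J           E           L
  I            0.6537    0.004915      0.0541
  C          0.004148   -0.001383   -0.004148
  E            0.6579    0.003533     0.04995
  solve Keq expr → x = -0.001383; check Q = 1.5460e-06

x = -0.001383 M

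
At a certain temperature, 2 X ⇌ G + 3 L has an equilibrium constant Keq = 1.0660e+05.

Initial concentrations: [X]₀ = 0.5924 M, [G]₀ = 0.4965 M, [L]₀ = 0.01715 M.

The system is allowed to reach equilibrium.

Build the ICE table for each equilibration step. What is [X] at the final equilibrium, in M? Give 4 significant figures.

Q₀ = 7.1364e-06 vs Keq = 1.0660e+05 ⇒ Q<K, forward
Step 1:
                    X           G           L
  Initial      0.5924      0.4965     0.01715
  Change      -0.5901       0.295      0.8851
  Equil      0.002335      0.7915      0.9022
  solve Keq expr → x = 0.295; check Q = 1.0660e+05

[X]_eq = 0.002335 M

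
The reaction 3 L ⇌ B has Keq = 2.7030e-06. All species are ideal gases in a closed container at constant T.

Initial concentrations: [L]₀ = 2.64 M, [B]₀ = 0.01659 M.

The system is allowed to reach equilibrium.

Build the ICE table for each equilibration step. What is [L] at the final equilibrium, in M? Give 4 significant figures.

[L]_eq = 2.69 M

Q₀ = 9.0164e-04 vs Keq = 2.7030e-06 ⇒ Q>K, reverse
Step 1:
                    L           B
  I              2.64     0.01659
  C           0.04961    -0.01654
  E              2.69  5.2591e-05
  solve Keq expr → x = -0.01654; check Q = 2.7030e-06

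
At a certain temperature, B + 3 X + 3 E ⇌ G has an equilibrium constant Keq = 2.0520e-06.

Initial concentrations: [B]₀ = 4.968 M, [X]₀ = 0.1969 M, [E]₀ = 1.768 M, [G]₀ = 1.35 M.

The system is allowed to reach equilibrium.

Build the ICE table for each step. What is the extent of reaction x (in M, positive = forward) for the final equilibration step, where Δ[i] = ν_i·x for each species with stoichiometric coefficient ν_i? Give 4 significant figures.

Q₀ = 6.441 vs Keq = 2.0520e-06 ⇒ Q>K, reverse
Step 1:
                   B          X          E          G
  I            4.968     0.1969      1.768       1.35
  C            1.229      3.687      3.687     -1.229
  E            6.197      3.884      5.455      0.121
  solve Keq expr → x = -1.229; check Q = 2.0520e-06

x = -1.229 M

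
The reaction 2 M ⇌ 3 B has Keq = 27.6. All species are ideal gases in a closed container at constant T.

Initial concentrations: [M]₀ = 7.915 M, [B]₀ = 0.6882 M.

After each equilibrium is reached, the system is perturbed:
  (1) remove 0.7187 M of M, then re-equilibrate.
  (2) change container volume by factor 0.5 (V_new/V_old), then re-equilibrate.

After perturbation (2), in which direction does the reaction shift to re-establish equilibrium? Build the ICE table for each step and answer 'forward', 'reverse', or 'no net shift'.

Direction: reverse

Q₀ = 0.005203 vs Keq = 27.6 ⇒ Q<K, forward
Step 1:
                    M           B
  init          7.915      0.6882
  Δ            -4.293       6.439
  eq            3.622       7.128
  solve Keq expr → x = 2.146; check Q = 27.6
Then remove 0.7187 M of M.
Step 2:
                    M           B
  init          2.903       7.128
  Δ            0.3386     -0.5078
  eq            3.242        6.62
  solve Keq expr → x = -0.1693; check Q = 27.6
Then change container volume by factor 0.5 (V_new/V_old).
Step 3:
                    M           B
  init          6.484       13.24
  Δ              1.07      -1.605
  eq            7.554       11.63
  solve Keq expr → x = -0.535; check Q = 27.6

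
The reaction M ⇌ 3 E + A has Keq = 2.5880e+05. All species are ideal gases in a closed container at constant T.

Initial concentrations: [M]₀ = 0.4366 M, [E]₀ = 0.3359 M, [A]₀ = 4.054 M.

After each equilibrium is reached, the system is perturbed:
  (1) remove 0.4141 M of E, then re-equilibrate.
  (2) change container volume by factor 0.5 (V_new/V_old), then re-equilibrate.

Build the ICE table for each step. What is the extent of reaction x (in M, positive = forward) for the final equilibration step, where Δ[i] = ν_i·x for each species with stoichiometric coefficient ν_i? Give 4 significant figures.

x = -4.5282e-04 M

Q₀ = 0.3519 vs Keq = 2.5880e+05 ⇒ Q<K, forward
Step 1:
                   M          E          A
  init        0.4366     0.3359      4.054
  Δ          -0.4365       1.31     0.4365
  eq      7.7304e-05      1.645      4.491
  solve Keq expr → x = 0.4365; check Q = 2.5880e+05
Then remove 0.4141 M of E.
Step 2:
                   M          E          A
  init    7.7304e-05      1.231      4.491
  Δ       -4.4897e-05 1.3469e-04 4.4897e-05
  eq      3.2407e-05      1.232      4.491
  solve Keq expr → x = 4.4897e-05; check Q = 2.5880e+05
Then change container volume by factor 0.5 (V_new/V_old).
Step 3:
                   M          E          A
  init    6.4815e-05      2.463      8.981
  Δ       4.5282e-04  -0.001358 -4.5282e-04
  eq      5.1763e-04      2.462      8.981
  solve Keq expr → x = -4.5282e-04; check Q = 2.5880e+05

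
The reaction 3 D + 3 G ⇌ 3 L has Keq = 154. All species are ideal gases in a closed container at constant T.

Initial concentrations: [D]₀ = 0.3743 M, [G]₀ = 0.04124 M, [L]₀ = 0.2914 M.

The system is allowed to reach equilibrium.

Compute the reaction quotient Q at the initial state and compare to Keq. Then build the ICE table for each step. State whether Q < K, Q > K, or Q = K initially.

Q₀ = 6727 vs Keq = 154 ⇒ Q>K, reverse
Step 1:
                    D           G           L
  init         0.3743     0.04124      0.2914
  Δ           0.05889     0.05889    -0.05889
  eq           0.4332      0.1001      0.2325
  solve Keq expr → x = -0.01963; check Q = 154

Q₀ = 6727; Q > K (proceeds reverse)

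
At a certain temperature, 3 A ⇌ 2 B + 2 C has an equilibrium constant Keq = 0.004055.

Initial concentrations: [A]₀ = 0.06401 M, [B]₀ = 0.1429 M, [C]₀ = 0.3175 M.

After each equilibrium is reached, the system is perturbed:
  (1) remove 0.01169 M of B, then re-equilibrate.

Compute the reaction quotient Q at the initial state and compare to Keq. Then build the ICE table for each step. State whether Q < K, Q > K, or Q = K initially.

Q₀ = 7.849; Q > K (proceeds reverse)

Q₀ = 7.849 vs Keq = 0.004055 ⇒ Q>K, reverse
Step 1:
                   A          B          C
  I          0.06401     0.1429     0.3175
  C           0.1643    -0.1095    -0.1095
  E           0.2283    0.03339      0.208
  solve Keq expr → x = -0.05475; check Q = 0.004055
Then remove 0.01169 M of B.
Step 2:
                   A          B          C
  I           0.2283     0.0217      0.208
  C         -0.01195   0.007966   0.007966
  E           0.2163    0.02967      0.216
  solve Keq expr → x = 0.003983; check Q = 0.004055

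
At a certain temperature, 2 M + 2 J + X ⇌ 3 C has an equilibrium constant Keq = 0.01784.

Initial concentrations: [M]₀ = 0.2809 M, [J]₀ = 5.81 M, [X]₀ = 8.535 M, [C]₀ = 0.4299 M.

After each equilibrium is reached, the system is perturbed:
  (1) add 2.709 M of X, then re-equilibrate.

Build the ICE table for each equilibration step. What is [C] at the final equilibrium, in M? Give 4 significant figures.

[C]_eq = 0.5868 M

Q₀ = 0.003495 vs Keq = 0.01784 ⇒ Q<K, forward
Step 1:
                   M          J          X          C
  init        0.2809       5.81      8.535     0.4299
  Δ          -0.0901    -0.0901   -0.04505     0.1351
  eq          0.1908       5.72       8.49      0.565
  solve Keq expr → x = 0.04505; check Q = 0.01784
Then add 2.709 M of X.
Step 2:
                   M          J          X          C
  init        0.1908       5.72       11.2      0.565
  Δ         -0.01449   -0.01449  -0.007246    0.02174
  eq          0.1763      5.705      11.19     0.5868
  solve Keq expr → x = 0.007246; check Q = 0.01784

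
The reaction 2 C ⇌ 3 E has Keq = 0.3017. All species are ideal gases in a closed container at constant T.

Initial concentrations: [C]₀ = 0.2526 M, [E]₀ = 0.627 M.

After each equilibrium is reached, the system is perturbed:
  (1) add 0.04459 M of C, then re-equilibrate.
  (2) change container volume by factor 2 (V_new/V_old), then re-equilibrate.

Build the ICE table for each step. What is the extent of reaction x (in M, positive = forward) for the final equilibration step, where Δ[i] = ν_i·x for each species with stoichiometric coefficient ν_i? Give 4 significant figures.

x = 0.01142 M

Q₀ = 3.863 vs Keq = 0.3017 ⇒ Q>K, reverse
Step 1:
                  C         E
  I          0.2526     0.627
  C          0.1673   -0.2509
  E          0.4199    0.3761
  solve Keq expr → x = -0.08364; check Q = 0.3017
Then add 0.04459 M of C.
Step 2:
                  C         E
  I          0.4645    0.3761
  C        -0.01258   0.01888
  E          0.4519     0.395
  solve Keq expr → x = 0.006292; check Q = 0.3017
Then change container volume by factor 2 (V_new/V_old).
Step 3:
                  C         E
  I          0.2259    0.1975
  C        -0.02284   0.03426
  E          0.2031    0.2317
  solve Keq expr → x = 0.01142; check Q = 0.3017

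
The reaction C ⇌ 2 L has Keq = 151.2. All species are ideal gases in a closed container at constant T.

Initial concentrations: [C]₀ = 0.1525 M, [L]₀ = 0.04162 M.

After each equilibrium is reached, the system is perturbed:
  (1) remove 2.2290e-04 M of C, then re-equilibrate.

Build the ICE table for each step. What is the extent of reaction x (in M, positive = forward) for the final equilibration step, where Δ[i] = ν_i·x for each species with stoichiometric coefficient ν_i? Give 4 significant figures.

x = -2.2089e-04 M

Q₀ = 0.01136 vs Keq = 151.2 ⇒ Q<K, forward
Step 1:
                   C          L
  init        0.1525    0.04162
  Δ          -0.1517     0.3034
  eq      7.8741e-04      0.345
  solve Keq expr → x = 0.1517; check Q = 151.2
Then remove 2.2290e-04 M of C.
Step 2:
                   C          L
  init    5.6451e-04      0.345
  Δ       2.2089e-04 -4.4177e-04
  eq      7.8539e-04     0.3446
  solve Keq expr → x = -2.2089e-04; check Q = 151.2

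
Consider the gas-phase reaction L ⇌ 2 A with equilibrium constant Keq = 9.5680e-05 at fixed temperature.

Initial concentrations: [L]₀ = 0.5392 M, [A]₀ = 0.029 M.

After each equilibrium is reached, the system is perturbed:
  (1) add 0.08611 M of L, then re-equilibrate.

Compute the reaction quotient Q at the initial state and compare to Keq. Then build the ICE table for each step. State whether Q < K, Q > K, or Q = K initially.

Q₀ = 0.00156; Q > K (proceeds reverse)

Q₀ = 0.00156 vs Keq = 9.5680e-05 ⇒ Q>K, reverse
Step 1:
                   L          A
  init        0.5392      0.029
  Δ          0.01087   -0.02175
  eq          0.5501   0.007255
  solve Keq expr → x = -0.01087; check Q = 9.5680e-05
Then add 0.08611 M of L.
Step 2:
                   L          A
  init        0.6362   0.007255
  Δ       -2.7276e-04 5.4553e-04
  eq          0.6359     0.0078
  solve Keq expr → x = 2.7276e-04; check Q = 9.5680e-05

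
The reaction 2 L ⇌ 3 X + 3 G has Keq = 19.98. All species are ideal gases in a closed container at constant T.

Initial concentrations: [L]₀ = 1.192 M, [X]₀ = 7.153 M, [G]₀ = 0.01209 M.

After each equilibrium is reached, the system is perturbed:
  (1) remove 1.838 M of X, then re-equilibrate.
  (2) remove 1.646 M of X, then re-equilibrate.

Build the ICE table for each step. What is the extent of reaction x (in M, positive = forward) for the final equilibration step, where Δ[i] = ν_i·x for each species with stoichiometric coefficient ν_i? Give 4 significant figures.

Q₀ = 4.5519e-04 vs Keq = 19.98 ⇒ Q<K, forward
Step 1:
                   L          X          G
  Initial      1.192      7.153    0.01209
  Change     -0.2276     0.3413     0.3413
  Equil       0.9644      7.494     0.3534
  solve Keq expr → x = 0.1138; check Q = 19.98
Then remove 1.838 M of X.
Step 2:
                   L          X          G
  Initial     0.9644      5.656     0.3534
  Change    -0.05907     0.0886     0.0886
  Equil       0.9054      5.745      0.442
  solve Keq expr → x = 0.02953; check Q = 19.98
Then remove 1.646 M of X.
Step 3:
                   L          X          G
  Initial     0.9054      4.099      0.442
  Change     -0.0818     0.1227     0.1227
  Equil       0.8236      4.222     0.5647
  solve Keq expr → x = 0.0409; check Q = 19.98

x = 0.0409 M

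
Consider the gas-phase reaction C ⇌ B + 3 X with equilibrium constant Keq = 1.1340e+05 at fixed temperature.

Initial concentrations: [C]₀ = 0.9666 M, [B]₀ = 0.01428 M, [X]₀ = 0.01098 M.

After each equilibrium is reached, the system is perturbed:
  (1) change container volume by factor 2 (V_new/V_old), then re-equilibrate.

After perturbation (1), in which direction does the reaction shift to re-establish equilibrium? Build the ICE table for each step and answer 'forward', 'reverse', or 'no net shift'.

Direction: forward

Q₀ = 1.9556e-08 vs Keq = 1.1340e+05 ⇒ Q<K, forward
Step 1:
                    C           B           X
  init         0.9666     0.01428     0.01098
  Δ           -0.9664      0.9664       2.899
  eq       2.1313e-04      0.9807        2.91
  solve Keq expr → x = 0.9664; check Q = 1.1340e+05
Then change container volume by factor 2 (V_new/V_old).
Step 2:
                    C           B           X
  init     1.0657e-04      0.4903       1.455
  Δ       -9.3235e-05  9.3235e-05  2.7971e-04
  eq       1.3331e-05      0.4904       1.455
  solve Keq expr → x = 9.3235e-05; check Q = 1.1340e+05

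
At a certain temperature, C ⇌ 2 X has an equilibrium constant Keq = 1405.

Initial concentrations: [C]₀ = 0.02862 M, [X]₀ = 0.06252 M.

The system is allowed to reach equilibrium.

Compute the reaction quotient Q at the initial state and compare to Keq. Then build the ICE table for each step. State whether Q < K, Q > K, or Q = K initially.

Q₀ = 0.1366; Q < K (proceeds forward)

Q₀ = 0.1366 vs Keq = 1405 ⇒ Q<K, forward
Step 1:
                    C           X
  init        0.02862     0.06252
  Δ          -0.02861     0.05722
  eq       1.0205e-05      0.1197
  solve Keq expr → x = 0.02861; check Q = 1405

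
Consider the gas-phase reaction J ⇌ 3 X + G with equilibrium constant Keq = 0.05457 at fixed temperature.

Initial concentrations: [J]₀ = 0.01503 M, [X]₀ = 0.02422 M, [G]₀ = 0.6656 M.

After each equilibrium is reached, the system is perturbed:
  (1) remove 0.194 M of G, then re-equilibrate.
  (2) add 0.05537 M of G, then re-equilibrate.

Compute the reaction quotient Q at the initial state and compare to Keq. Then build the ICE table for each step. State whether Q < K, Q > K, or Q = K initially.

Q₀ = 6.2918e-04 vs Keq = 0.05457 ⇒ Q<K, forward
Step 1:
                    J           X           G
  init        0.01503     0.02422      0.6656
  Δ          -0.01223     0.03668     0.01223
  eq         0.002805      0.0609      0.6778
  solve Keq expr → x = 0.01223; check Q = 0.05457
Then remove 0.194 M of G.
Step 2:
                    J           X           G
  init       0.002805      0.0609      0.4838
  Δ       -6.1307e-04    0.001839  6.1307e-04
  eq         0.002192     0.06273      0.4844
  solve Keq expr → x = 6.1307e-04; check Q = 0.05457
Then add 0.05537 M of G.
Step 3:
                    J           X           G
  init       0.002192     0.06273      0.5398
  Δ        1.8534e-04 -5.5601e-04 -1.8534e-04
  eq         0.002377     0.06218      0.5396
  solve Keq expr → x = -1.8534e-04; check Q = 0.05457

Q₀ = 6.2918e-04; Q < K (proceeds forward)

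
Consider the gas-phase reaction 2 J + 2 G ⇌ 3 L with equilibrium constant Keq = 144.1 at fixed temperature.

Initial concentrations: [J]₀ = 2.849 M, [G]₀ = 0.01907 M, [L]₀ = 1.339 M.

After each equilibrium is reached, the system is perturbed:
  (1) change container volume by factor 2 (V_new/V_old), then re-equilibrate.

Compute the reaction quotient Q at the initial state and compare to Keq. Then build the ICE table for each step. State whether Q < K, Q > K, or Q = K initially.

Q₀ = 813.3; Q > K (proceeds reverse)

Q₀ = 813.3 vs Keq = 144.1 ⇒ Q>K, reverse
Step 1:
                   J          G          L
  init         2.849    0.01907      1.339
  Δ          0.02405    0.02405   -0.03608
  eq           2.873    0.04312      1.303
  solve Keq expr → x = -0.01203; check Q = 144.1
Then change container volume by factor 2 (V_new/V_old).
Step 2:
                   J          G          L
  init         1.437    0.02156     0.6515
  Δ         0.007936   0.007936    -0.0119
  eq           1.444     0.0295     0.6396
  solve Keq expr → x = -0.003968; check Q = 144.1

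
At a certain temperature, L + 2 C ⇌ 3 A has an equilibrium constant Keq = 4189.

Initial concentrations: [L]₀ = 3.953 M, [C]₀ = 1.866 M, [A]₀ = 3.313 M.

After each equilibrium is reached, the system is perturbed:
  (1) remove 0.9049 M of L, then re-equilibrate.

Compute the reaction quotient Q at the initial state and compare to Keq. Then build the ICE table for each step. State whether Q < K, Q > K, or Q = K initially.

Q₀ = 2.642 vs Keq = 4189 ⇒ Q<K, forward
Step 1:
                   L          C          A
  Initial      3.953      1.866      3.313
  Change     -0.8696     -1.739      2.609
  Equil        3.083     0.1268      5.922
  solve Keq expr → x = 0.8696; check Q = 4189
Then remove 0.9049 M of L.
Step 2:
                   L          C          A
  Initial      2.178     0.1268      5.922
  Change     0.01119    0.02239   -0.03358
  Equil         2.19     0.1492      5.888
  solve Keq expr → x = -0.01119; check Q = 4189

Q₀ = 2.642; Q < K (proceeds forward)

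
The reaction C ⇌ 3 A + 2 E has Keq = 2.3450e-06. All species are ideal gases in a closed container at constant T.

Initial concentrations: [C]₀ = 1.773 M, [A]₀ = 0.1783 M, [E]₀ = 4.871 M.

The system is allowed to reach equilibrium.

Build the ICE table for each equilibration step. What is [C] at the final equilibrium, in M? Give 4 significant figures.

[C]_eq = 1.831 M

Q₀ = 0.07585 vs Keq = 2.3450e-06 ⇒ Q>K, reverse
Step 1:
                  C         A         E
  Initial     1.773    0.1783     4.871
  Change    0.05752   -0.1726    -0.115
  Equil       1.831  0.005747     4.756
  solve Keq expr → x = -0.05752; check Q = 2.3450e-06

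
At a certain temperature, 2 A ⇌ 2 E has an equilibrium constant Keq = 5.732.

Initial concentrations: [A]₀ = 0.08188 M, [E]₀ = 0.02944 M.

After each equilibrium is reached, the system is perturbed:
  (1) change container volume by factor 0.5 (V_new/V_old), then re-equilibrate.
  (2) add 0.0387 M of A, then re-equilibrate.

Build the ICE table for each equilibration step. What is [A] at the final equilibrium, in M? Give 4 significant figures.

[A]_eq = 0.077 M

Q₀ = 0.1293 vs Keq = 5.732 ⇒ Q<K, forward
Step 1:
                   A          E
  Initial    0.08188    0.02944
  Change    -0.04908    0.04908
  Equil       0.0328    0.07852
  solve Keq expr → x = 0.02454; check Q = 5.732
Then change container volume by factor 0.5 (V_new/V_old).
Step 2:
                   A          E
  Initial     0.0656      0.157
  Change           0          0
  Equil       0.0656      0.157
  solve Keq expr → x = 0; check Q = 5.732
Then add 0.0387 M of A.
Step 3:
                   A          E
  Initial     0.1043      0.157
  Change     -0.0273     0.0273
  Equil        0.077     0.1843
  solve Keq expr → x = 0.01365; check Q = 5.732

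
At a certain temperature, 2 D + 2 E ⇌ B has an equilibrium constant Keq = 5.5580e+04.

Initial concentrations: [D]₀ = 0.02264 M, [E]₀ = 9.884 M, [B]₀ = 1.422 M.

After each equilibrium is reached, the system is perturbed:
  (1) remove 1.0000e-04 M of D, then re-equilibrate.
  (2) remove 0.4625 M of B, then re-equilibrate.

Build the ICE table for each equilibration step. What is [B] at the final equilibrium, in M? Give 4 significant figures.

Q₀ = 28.4 vs Keq = 5.5580e+04 ⇒ Q<K, forward
Step 1:
                   D          E          B
  Initial    0.02264      9.884      1.422
  Change    -0.02213   -0.02213    0.01106
  Equil   5.1489e-04      9.862      1.433
  solve Keq expr → x = 0.01106; check Q = 5.5580e+04
Then remove 1.0000e-04 M of D.
Step 2:
                   D          E          B
  Initial 4.1489e-04      9.862      1.433
  Change  9.9986e-05 9.9986e-05 -4.9993e-05
  Equil   5.1488e-04      9.862      1.433
  solve Keq expr → x = -4.9993e-05; check Q = 5.5580e+04
Then remove 0.4625 M of B.
Step 3:
                   D          E          B
  Initial 5.1488e-04      9.862     0.9705
  Change  -9.1143e-05 -9.1143e-05 4.5571e-05
  Equil   4.2373e-04      9.862     0.9706
  solve Keq expr → x = 4.5571e-05; check Q = 5.5580e+04

[B]_eq = 0.9706 M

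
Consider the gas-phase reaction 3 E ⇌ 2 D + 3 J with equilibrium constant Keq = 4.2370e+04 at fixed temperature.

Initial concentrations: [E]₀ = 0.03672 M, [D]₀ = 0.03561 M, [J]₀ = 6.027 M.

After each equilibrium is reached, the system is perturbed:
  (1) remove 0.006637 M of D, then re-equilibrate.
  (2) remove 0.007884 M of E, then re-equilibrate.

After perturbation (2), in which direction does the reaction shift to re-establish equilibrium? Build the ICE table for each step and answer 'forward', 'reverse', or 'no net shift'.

Q₀ = 5607 vs Keq = 4.2370e+04 ⇒ Q<K, forward
Step 1:
                   E          D          J
  init       0.03672    0.03561      6.027
  Δ         -0.01467   0.009779    0.01467
  eq         0.02205    0.04539      6.042
  solve Keq expr → x = 0.00489; check Q = 4.2370e+04
Then remove 0.006637 M of D.
Step 2:
                   E          D          J
  init       0.02205    0.03875      6.042
  Δ        -0.001794   0.001196   0.001794
  eq         0.02026    0.03995      6.043
  solve Keq expr → x = 5.9786e-04; check Q = 4.2370e+04
Then remove 0.007884 M of E.
Step 3:
                   E          D          J
  init       0.01237    0.03995      6.043
  Δ         0.006396  -0.004264  -0.006396
  eq         0.01877    0.03568      6.037
  solve Keq expr → x = -0.002132; check Q = 4.2370e+04

Direction: reverse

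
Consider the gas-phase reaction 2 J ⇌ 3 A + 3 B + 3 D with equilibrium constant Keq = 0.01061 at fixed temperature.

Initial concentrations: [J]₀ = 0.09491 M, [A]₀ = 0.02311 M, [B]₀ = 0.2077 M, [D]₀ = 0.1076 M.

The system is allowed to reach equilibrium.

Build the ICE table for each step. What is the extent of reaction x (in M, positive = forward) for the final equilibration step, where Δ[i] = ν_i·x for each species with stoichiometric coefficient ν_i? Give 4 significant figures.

Q₀ = 1.5294e-08 vs Keq = 0.01061 ⇒ Q<K, forward
Step 1:
                   J          A          B          D
  Initial    0.09491    0.02311     0.2077     0.1076
  Change    -0.08309     0.1246     0.1246     0.1246
  Equil      0.01182     0.1477     0.3323     0.2322
  solve Keq expr → x = 0.04154; check Q = 0.01061

x = 0.04154 M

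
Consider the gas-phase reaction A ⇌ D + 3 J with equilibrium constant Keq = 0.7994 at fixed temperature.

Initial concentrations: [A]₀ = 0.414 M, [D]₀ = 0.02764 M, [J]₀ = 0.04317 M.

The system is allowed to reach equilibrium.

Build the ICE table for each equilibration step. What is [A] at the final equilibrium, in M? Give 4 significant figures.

[A]_eq = 0.1666 M

Q₀ = 5.3714e-06 vs Keq = 0.7994 ⇒ Q<K, forward
Step 1:
                   A          D          J
  init         0.414    0.02764    0.04317
  Δ          -0.2474     0.2474     0.7421
  eq          0.1666      0.275     0.7853
  solve Keq expr → x = 0.2474; check Q = 0.7994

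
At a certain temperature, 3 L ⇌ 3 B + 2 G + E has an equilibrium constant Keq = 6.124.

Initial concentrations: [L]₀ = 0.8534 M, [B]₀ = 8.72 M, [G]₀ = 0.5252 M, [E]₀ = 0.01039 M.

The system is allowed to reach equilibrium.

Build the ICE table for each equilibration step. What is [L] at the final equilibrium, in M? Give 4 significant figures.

[L]_eq = 0.8306 M

Q₀ = 3.057 vs Keq = 6.124 ⇒ Q<K, forward
Step 1:
                  L         B         G         E
  init       0.8534      8.72    0.5252   0.01039
  Δ        -0.02278   0.02278   0.01519  0.007594
  eq         0.8306     8.743    0.5404   0.01798
  solve Keq expr → x = 0.007594; check Q = 6.124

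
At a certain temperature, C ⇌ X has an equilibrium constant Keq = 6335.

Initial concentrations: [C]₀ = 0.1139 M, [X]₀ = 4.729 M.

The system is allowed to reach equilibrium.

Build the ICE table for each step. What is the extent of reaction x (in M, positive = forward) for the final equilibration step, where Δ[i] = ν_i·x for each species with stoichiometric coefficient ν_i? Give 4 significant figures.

Q₀ = 41.52 vs Keq = 6335 ⇒ Q<K, forward
Step 1:
                  C         X
  Initial    0.1139     4.729
  Change    -0.1131    0.1131
  Equil   7.6435e-04     4.842
  solve Keq expr → x = 0.1131; check Q = 6335

x = 0.1131 M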